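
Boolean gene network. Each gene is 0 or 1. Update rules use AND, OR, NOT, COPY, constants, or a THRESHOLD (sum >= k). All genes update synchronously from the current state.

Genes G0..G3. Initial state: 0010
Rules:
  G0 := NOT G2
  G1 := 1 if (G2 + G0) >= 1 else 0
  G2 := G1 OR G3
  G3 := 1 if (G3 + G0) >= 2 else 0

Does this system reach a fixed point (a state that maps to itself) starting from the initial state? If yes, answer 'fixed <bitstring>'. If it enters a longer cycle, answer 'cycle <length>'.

Step 0: 0010
Step 1: G0=NOT G2=NOT 1=0 G1=(1+0>=1)=1 G2=G1|G3=0|0=0 G3=(0+0>=2)=0 -> 0100
Step 2: G0=NOT G2=NOT 0=1 G1=(0+0>=1)=0 G2=G1|G3=1|0=1 G3=(0+0>=2)=0 -> 1010
Step 3: G0=NOT G2=NOT 1=0 G1=(1+1>=1)=1 G2=G1|G3=0|0=0 G3=(0+1>=2)=0 -> 0100
Cycle of length 2 starting at step 1 -> no fixed point

Answer: cycle 2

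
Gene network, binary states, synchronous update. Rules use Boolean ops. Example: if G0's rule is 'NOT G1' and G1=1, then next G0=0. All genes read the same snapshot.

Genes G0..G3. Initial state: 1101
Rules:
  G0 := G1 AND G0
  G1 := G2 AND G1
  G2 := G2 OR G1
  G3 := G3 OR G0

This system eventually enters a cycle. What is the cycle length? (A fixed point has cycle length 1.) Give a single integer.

Step 0: 1101
Step 1: G0=G1&G0=1&1=1 G1=G2&G1=0&1=0 G2=G2|G1=0|1=1 G3=G3|G0=1|1=1 -> 1011
Step 2: G0=G1&G0=0&1=0 G1=G2&G1=1&0=0 G2=G2|G1=1|0=1 G3=G3|G0=1|1=1 -> 0011
Step 3: G0=G1&G0=0&0=0 G1=G2&G1=1&0=0 G2=G2|G1=1|0=1 G3=G3|G0=1|0=1 -> 0011
State from step 3 equals state from step 2 -> cycle length 1

Answer: 1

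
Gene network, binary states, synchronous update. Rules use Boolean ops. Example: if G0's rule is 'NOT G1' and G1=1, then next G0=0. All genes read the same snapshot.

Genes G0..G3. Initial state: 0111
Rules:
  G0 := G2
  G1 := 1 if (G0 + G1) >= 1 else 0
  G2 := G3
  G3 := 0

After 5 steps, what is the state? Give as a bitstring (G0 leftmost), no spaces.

Step 1: G0=G2=1 G1=(0+1>=1)=1 G2=G3=1 G3=0(const) -> 1110
Step 2: G0=G2=1 G1=(1+1>=1)=1 G2=G3=0 G3=0(const) -> 1100
Step 3: G0=G2=0 G1=(1+1>=1)=1 G2=G3=0 G3=0(const) -> 0100
Step 4: G0=G2=0 G1=(0+1>=1)=1 G2=G3=0 G3=0(const) -> 0100
Step 5: G0=G2=0 G1=(0+1>=1)=1 G2=G3=0 G3=0(const) -> 0100

0100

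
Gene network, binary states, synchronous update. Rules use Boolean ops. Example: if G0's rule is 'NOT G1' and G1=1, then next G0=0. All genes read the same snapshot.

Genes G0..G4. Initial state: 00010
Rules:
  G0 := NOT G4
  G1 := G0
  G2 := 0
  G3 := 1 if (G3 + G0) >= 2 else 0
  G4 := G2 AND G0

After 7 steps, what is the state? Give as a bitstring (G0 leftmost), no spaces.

Step 1: G0=NOT G4=NOT 0=1 G1=G0=0 G2=0(const) G3=(1+0>=2)=0 G4=G2&G0=0&0=0 -> 10000
Step 2: G0=NOT G4=NOT 0=1 G1=G0=1 G2=0(const) G3=(0+1>=2)=0 G4=G2&G0=0&1=0 -> 11000
Step 3: G0=NOT G4=NOT 0=1 G1=G0=1 G2=0(const) G3=(0+1>=2)=0 G4=G2&G0=0&1=0 -> 11000
Step 4: G0=NOT G4=NOT 0=1 G1=G0=1 G2=0(const) G3=(0+1>=2)=0 G4=G2&G0=0&1=0 -> 11000
Step 5: G0=NOT G4=NOT 0=1 G1=G0=1 G2=0(const) G3=(0+1>=2)=0 G4=G2&G0=0&1=0 -> 11000
Step 6: G0=NOT G4=NOT 0=1 G1=G0=1 G2=0(const) G3=(0+1>=2)=0 G4=G2&G0=0&1=0 -> 11000
Step 7: G0=NOT G4=NOT 0=1 G1=G0=1 G2=0(const) G3=(0+1>=2)=0 G4=G2&G0=0&1=0 -> 11000

11000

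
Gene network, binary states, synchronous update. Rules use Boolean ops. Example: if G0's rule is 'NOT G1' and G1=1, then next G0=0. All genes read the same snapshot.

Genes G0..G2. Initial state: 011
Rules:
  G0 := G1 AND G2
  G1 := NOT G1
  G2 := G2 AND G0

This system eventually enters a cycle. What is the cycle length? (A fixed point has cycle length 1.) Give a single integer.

Answer: 2

Derivation:
Step 0: 011
Step 1: G0=G1&G2=1&1=1 G1=NOT G1=NOT 1=0 G2=G2&G0=1&0=0 -> 100
Step 2: G0=G1&G2=0&0=0 G1=NOT G1=NOT 0=1 G2=G2&G0=0&1=0 -> 010
Step 3: G0=G1&G2=1&0=0 G1=NOT G1=NOT 1=0 G2=G2&G0=0&0=0 -> 000
Step 4: G0=G1&G2=0&0=0 G1=NOT G1=NOT 0=1 G2=G2&G0=0&0=0 -> 010
State from step 4 equals state from step 2 -> cycle length 2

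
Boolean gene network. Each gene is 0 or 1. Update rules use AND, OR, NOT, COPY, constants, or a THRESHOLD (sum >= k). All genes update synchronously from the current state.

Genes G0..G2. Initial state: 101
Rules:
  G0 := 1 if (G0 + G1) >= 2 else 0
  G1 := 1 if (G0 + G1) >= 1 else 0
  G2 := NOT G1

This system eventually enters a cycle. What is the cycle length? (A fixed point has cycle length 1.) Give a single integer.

Step 0: 101
Step 1: G0=(1+0>=2)=0 G1=(1+0>=1)=1 G2=NOT G1=NOT 0=1 -> 011
Step 2: G0=(0+1>=2)=0 G1=(0+1>=1)=1 G2=NOT G1=NOT 1=0 -> 010
Step 3: G0=(0+1>=2)=0 G1=(0+1>=1)=1 G2=NOT G1=NOT 1=0 -> 010
State from step 3 equals state from step 2 -> cycle length 1

Answer: 1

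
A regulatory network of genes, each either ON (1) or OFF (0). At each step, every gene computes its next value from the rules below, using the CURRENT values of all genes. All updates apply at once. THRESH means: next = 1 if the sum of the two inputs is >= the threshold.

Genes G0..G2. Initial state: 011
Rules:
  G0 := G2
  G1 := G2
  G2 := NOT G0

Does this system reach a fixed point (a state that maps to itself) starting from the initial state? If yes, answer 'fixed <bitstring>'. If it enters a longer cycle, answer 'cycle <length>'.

Step 0: 011
Step 1: G0=G2=1 G1=G2=1 G2=NOT G0=NOT 0=1 -> 111
Step 2: G0=G2=1 G1=G2=1 G2=NOT G0=NOT 1=0 -> 110
Step 3: G0=G2=0 G1=G2=0 G2=NOT G0=NOT 1=0 -> 000
Step 4: G0=G2=0 G1=G2=0 G2=NOT G0=NOT 0=1 -> 001
Step 5: G0=G2=1 G1=G2=1 G2=NOT G0=NOT 0=1 -> 111
Cycle of length 4 starting at step 1 -> no fixed point

Answer: cycle 4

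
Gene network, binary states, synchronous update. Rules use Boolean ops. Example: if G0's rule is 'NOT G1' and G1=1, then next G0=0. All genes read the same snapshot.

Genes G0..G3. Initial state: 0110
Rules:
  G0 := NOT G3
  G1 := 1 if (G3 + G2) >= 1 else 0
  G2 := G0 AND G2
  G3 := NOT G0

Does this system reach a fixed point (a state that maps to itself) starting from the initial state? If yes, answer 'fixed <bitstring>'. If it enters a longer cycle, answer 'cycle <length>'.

Answer: cycle 2

Derivation:
Step 0: 0110
Step 1: G0=NOT G3=NOT 0=1 G1=(0+1>=1)=1 G2=G0&G2=0&1=0 G3=NOT G0=NOT 0=1 -> 1101
Step 2: G0=NOT G3=NOT 1=0 G1=(1+0>=1)=1 G2=G0&G2=1&0=0 G3=NOT G0=NOT 1=0 -> 0100
Step 3: G0=NOT G3=NOT 0=1 G1=(0+0>=1)=0 G2=G0&G2=0&0=0 G3=NOT G0=NOT 0=1 -> 1001
Step 4: G0=NOT G3=NOT 1=0 G1=(1+0>=1)=1 G2=G0&G2=1&0=0 G3=NOT G0=NOT 1=0 -> 0100
Cycle of length 2 starting at step 2 -> no fixed point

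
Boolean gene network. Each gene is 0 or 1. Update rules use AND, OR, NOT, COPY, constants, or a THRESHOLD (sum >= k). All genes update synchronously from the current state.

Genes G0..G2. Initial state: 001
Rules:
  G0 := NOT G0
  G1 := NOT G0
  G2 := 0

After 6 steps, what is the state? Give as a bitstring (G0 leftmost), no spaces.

Step 1: G0=NOT G0=NOT 0=1 G1=NOT G0=NOT 0=1 G2=0(const) -> 110
Step 2: G0=NOT G0=NOT 1=0 G1=NOT G0=NOT 1=0 G2=0(const) -> 000
Step 3: G0=NOT G0=NOT 0=1 G1=NOT G0=NOT 0=1 G2=0(const) -> 110
Step 4: G0=NOT G0=NOT 1=0 G1=NOT G0=NOT 1=0 G2=0(const) -> 000
Step 5: G0=NOT G0=NOT 0=1 G1=NOT G0=NOT 0=1 G2=0(const) -> 110
Step 6: G0=NOT G0=NOT 1=0 G1=NOT G0=NOT 1=0 G2=0(const) -> 000

000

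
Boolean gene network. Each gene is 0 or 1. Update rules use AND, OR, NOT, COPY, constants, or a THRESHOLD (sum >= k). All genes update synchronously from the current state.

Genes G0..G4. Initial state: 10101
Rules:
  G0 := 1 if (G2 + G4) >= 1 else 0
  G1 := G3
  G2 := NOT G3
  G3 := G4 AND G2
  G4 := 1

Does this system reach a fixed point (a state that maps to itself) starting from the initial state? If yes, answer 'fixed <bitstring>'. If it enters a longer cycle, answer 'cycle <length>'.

Answer: cycle 4

Derivation:
Step 0: 10101
Step 1: G0=(1+1>=1)=1 G1=G3=0 G2=NOT G3=NOT 0=1 G3=G4&G2=1&1=1 G4=1(const) -> 10111
Step 2: G0=(1+1>=1)=1 G1=G3=1 G2=NOT G3=NOT 1=0 G3=G4&G2=1&1=1 G4=1(const) -> 11011
Step 3: G0=(0+1>=1)=1 G1=G3=1 G2=NOT G3=NOT 1=0 G3=G4&G2=1&0=0 G4=1(const) -> 11001
Step 4: G0=(0+1>=1)=1 G1=G3=0 G2=NOT G3=NOT 0=1 G3=G4&G2=1&0=0 G4=1(const) -> 10101
Cycle of length 4 starting at step 0 -> no fixed point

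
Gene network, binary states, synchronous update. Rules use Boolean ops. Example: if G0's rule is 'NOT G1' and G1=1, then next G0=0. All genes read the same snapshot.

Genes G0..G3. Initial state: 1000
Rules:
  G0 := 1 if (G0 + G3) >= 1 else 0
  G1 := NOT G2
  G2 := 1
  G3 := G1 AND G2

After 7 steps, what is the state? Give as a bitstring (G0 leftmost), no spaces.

Step 1: G0=(1+0>=1)=1 G1=NOT G2=NOT 0=1 G2=1(const) G3=G1&G2=0&0=0 -> 1110
Step 2: G0=(1+0>=1)=1 G1=NOT G2=NOT 1=0 G2=1(const) G3=G1&G2=1&1=1 -> 1011
Step 3: G0=(1+1>=1)=1 G1=NOT G2=NOT 1=0 G2=1(const) G3=G1&G2=0&1=0 -> 1010
Step 4: G0=(1+0>=1)=1 G1=NOT G2=NOT 1=0 G2=1(const) G3=G1&G2=0&1=0 -> 1010
Step 5: G0=(1+0>=1)=1 G1=NOT G2=NOT 1=0 G2=1(const) G3=G1&G2=0&1=0 -> 1010
Step 6: G0=(1+0>=1)=1 G1=NOT G2=NOT 1=0 G2=1(const) G3=G1&G2=0&1=0 -> 1010
Step 7: G0=(1+0>=1)=1 G1=NOT G2=NOT 1=0 G2=1(const) G3=G1&G2=0&1=0 -> 1010

1010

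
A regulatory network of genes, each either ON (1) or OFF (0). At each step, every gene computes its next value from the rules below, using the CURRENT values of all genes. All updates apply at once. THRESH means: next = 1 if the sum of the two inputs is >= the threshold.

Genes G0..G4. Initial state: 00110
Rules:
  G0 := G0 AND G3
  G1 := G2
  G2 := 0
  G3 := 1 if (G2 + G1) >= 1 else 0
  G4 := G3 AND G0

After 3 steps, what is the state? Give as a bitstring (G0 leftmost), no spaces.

Step 1: G0=G0&G3=0&1=0 G1=G2=1 G2=0(const) G3=(1+0>=1)=1 G4=G3&G0=1&0=0 -> 01010
Step 2: G0=G0&G3=0&1=0 G1=G2=0 G2=0(const) G3=(0+1>=1)=1 G4=G3&G0=1&0=0 -> 00010
Step 3: G0=G0&G3=0&1=0 G1=G2=0 G2=0(const) G3=(0+0>=1)=0 G4=G3&G0=1&0=0 -> 00000

00000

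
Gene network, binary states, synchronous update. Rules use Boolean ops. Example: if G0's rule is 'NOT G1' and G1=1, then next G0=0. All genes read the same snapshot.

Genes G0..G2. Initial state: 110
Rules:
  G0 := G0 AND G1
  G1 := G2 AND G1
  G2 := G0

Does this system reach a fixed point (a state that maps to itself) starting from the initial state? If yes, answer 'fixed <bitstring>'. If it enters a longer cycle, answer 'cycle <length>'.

Step 0: 110
Step 1: G0=G0&G1=1&1=1 G1=G2&G1=0&1=0 G2=G0=1 -> 101
Step 2: G0=G0&G1=1&0=0 G1=G2&G1=1&0=0 G2=G0=1 -> 001
Step 3: G0=G0&G1=0&0=0 G1=G2&G1=1&0=0 G2=G0=0 -> 000
Step 4: G0=G0&G1=0&0=0 G1=G2&G1=0&0=0 G2=G0=0 -> 000
Fixed point reached at step 3: 000

Answer: fixed 000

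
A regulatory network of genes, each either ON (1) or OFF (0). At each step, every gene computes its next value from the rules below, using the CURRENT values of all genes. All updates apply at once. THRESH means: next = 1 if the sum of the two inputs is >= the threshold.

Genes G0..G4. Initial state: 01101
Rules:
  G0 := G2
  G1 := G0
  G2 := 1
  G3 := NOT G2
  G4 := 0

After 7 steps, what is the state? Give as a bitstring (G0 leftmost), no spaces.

Step 1: G0=G2=1 G1=G0=0 G2=1(const) G3=NOT G2=NOT 1=0 G4=0(const) -> 10100
Step 2: G0=G2=1 G1=G0=1 G2=1(const) G3=NOT G2=NOT 1=0 G4=0(const) -> 11100
Step 3: G0=G2=1 G1=G0=1 G2=1(const) G3=NOT G2=NOT 1=0 G4=0(const) -> 11100
Step 4: G0=G2=1 G1=G0=1 G2=1(const) G3=NOT G2=NOT 1=0 G4=0(const) -> 11100
Step 5: G0=G2=1 G1=G0=1 G2=1(const) G3=NOT G2=NOT 1=0 G4=0(const) -> 11100
Step 6: G0=G2=1 G1=G0=1 G2=1(const) G3=NOT G2=NOT 1=0 G4=0(const) -> 11100
Step 7: G0=G2=1 G1=G0=1 G2=1(const) G3=NOT G2=NOT 1=0 G4=0(const) -> 11100

11100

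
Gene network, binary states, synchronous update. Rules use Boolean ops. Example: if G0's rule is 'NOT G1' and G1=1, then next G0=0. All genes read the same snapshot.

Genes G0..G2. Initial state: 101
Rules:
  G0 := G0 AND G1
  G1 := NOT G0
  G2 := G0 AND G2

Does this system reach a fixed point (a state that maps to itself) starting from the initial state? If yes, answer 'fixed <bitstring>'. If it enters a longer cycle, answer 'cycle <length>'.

Step 0: 101
Step 1: G0=G0&G1=1&0=0 G1=NOT G0=NOT 1=0 G2=G0&G2=1&1=1 -> 001
Step 2: G0=G0&G1=0&0=0 G1=NOT G0=NOT 0=1 G2=G0&G2=0&1=0 -> 010
Step 3: G0=G0&G1=0&1=0 G1=NOT G0=NOT 0=1 G2=G0&G2=0&0=0 -> 010
Fixed point reached at step 2: 010

Answer: fixed 010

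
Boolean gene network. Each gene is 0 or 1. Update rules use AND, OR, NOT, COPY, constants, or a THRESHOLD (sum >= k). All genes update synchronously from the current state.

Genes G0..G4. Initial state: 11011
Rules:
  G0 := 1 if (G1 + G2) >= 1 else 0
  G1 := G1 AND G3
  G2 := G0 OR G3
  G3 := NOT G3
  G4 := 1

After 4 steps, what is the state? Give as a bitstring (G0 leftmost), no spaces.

Step 1: G0=(1+0>=1)=1 G1=G1&G3=1&1=1 G2=G0|G3=1|1=1 G3=NOT G3=NOT 1=0 G4=1(const) -> 11101
Step 2: G0=(1+1>=1)=1 G1=G1&G3=1&0=0 G2=G0|G3=1|0=1 G3=NOT G3=NOT 0=1 G4=1(const) -> 10111
Step 3: G0=(0+1>=1)=1 G1=G1&G3=0&1=0 G2=G0|G3=1|1=1 G3=NOT G3=NOT 1=0 G4=1(const) -> 10101
Step 4: G0=(0+1>=1)=1 G1=G1&G3=0&0=0 G2=G0|G3=1|0=1 G3=NOT G3=NOT 0=1 G4=1(const) -> 10111

10111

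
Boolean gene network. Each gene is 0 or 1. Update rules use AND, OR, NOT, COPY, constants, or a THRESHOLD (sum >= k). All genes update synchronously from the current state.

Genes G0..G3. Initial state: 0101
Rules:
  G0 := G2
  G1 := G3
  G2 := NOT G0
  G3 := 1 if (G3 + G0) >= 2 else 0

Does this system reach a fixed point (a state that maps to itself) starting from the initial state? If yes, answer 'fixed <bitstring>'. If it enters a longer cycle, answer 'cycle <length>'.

Answer: cycle 4

Derivation:
Step 0: 0101
Step 1: G0=G2=0 G1=G3=1 G2=NOT G0=NOT 0=1 G3=(1+0>=2)=0 -> 0110
Step 2: G0=G2=1 G1=G3=0 G2=NOT G0=NOT 0=1 G3=(0+0>=2)=0 -> 1010
Step 3: G0=G2=1 G1=G3=0 G2=NOT G0=NOT 1=0 G3=(0+1>=2)=0 -> 1000
Step 4: G0=G2=0 G1=G3=0 G2=NOT G0=NOT 1=0 G3=(0+1>=2)=0 -> 0000
Step 5: G0=G2=0 G1=G3=0 G2=NOT G0=NOT 0=1 G3=(0+0>=2)=0 -> 0010
Step 6: G0=G2=1 G1=G3=0 G2=NOT G0=NOT 0=1 G3=(0+0>=2)=0 -> 1010
Cycle of length 4 starting at step 2 -> no fixed point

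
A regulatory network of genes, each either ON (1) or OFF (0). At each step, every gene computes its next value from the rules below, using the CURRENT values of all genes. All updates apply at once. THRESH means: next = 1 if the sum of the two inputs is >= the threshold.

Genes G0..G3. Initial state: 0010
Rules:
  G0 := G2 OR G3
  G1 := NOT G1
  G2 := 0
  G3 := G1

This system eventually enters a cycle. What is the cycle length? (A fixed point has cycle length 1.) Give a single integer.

Step 0: 0010
Step 1: G0=G2|G3=1|0=1 G1=NOT G1=NOT 0=1 G2=0(const) G3=G1=0 -> 1100
Step 2: G0=G2|G3=0|0=0 G1=NOT G1=NOT 1=0 G2=0(const) G3=G1=1 -> 0001
Step 3: G0=G2|G3=0|1=1 G1=NOT G1=NOT 0=1 G2=0(const) G3=G1=0 -> 1100
State from step 3 equals state from step 1 -> cycle length 2

Answer: 2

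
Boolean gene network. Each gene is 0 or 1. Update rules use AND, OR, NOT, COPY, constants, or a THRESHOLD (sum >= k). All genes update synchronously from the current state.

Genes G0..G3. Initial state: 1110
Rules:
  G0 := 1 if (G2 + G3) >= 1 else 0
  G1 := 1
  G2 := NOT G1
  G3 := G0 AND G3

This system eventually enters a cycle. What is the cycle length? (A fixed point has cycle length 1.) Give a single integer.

Answer: 1

Derivation:
Step 0: 1110
Step 1: G0=(1+0>=1)=1 G1=1(const) G2=NOT G1=NOT 1=0 G3=G0&G3=1&0=0 -> 1100
Step 2: G0=(0+0>=1)=0 G1=1(const) G2=NOT G1=NOT 1=0 G3=G0&G3=1&0=0 -> 0100
Step 3: G0=(0+0>=1)=0 G1=1(const) G2=NOT G1=NOT 1=0 G3=G0&G3=0&0=0 -> 0100
State from step 3 equals state from step 2 -> cycle length 1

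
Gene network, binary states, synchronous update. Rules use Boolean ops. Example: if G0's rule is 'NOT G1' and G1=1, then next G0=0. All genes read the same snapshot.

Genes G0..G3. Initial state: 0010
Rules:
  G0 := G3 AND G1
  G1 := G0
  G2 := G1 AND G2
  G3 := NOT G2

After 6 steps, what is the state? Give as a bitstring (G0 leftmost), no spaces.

Step 1: G0=G3&G1=0&0=0 G1=G0=0 G2=G1&G2=0&1=0 G3=NOT G2=NOT 1=0 -> 0000
Step 2: G0=G3&G1=0&0=0 G1=G0=0 G2=G1&G2=0&0=0 G3=NOT G2=NOT 0=1 -> 0001
Step 3: G0=G3&G1=1&0=0 G1=G0=0 G2=G1&G2=0&0=0 G3=NOT G2=NOT 0=1 -> 0001
Step 4: G0=G3&G1=1&0=0 G1=G0=0 G2=G1&G2=0&0=0 G3=NOT G2=NOT 0=1 -> 0001
Step 5: G0=G3&G1=1&0=0 G1=G0=0 G2=G1&G2=0&0=0 G3=NOT G2=NOT 0=1 -> 0001
Step 6: G0=G3&G1=1&0=0 G1=G0=0 G2=G1&G2=0&0=0 G3=NOT G2=NOT 0=1 -> 0001

0001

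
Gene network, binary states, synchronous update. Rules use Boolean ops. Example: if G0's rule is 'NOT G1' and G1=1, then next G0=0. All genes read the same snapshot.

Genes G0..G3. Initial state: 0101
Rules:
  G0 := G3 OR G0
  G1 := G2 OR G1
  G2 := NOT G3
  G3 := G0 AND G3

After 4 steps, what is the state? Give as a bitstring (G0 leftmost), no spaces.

Step 1: G0=G3|G0=1|0=1 G1=G2|G1=0|1=1 G2=NOT G3=NOT 1=0 G3=G0&G3=0&1=0 -> 1100
Step 2: G0=G3|G0=0|1=1 G1=G2|G1=0|1=1 G2=NOT G3=NOT 0=1 G3=G0&G3=1&0=0 -> 1110
Step 3: G0=G3|G0=0|1=1 G1=G2|G1=1|1=1 G2=NOT G3=NOT 0=1 G3=G0&G3=1&0=0 -> 1110
Step 4: G0=G3|G0=0|1=1 G1=G2|G1=1|1=1 G2=NOT G3=NOT 0=1 G3=G0&G3=1&0=0 -> 1110

1110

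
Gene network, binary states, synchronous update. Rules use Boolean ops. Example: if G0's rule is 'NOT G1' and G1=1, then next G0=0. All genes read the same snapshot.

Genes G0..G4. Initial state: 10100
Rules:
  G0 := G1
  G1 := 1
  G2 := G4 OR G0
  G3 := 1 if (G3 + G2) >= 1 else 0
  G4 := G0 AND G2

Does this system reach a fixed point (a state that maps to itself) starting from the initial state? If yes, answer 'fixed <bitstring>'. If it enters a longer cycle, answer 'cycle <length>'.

Answer: fixed 11111

Derivation:
Step 0: 10100
Step 1: G0=G1=0 G1=1(const) G2=G4|G0=0|1=1 G3=(0+1>=1)=1 G4=G0&G2=1&1=1 -> 01111
Step 2: G0=G1=1 G1=1(const) G2=G4|G0=1|0=1 G3=(1+1>=1)=1 G4=G0&G2=0&1=0 -> 11110
Step 3: G0=G1=1 G1=1(const) G2=G4|G0=0|1=1 G3=(1+1>=1)=1 G4=G0&G2=1&1=1 -> 11111
Step 4: G0=G1=1 G1=1(const) G2=G4|G0=1|1=1 G3=(1+1>=1)=1 G4=G0&G2=1&1=1 -> 11111
Fixed point reached at step 3: 11111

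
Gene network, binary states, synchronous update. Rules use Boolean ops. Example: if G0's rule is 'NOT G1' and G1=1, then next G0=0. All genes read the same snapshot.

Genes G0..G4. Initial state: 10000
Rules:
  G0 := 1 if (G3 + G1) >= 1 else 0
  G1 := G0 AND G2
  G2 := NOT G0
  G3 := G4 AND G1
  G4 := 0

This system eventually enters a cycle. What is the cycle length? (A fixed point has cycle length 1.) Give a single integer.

Step 0: 10000
Step 1: G0=(0+0>=1)=0 G1=G0&G2=1&0=0 G2=NOT G0=NOT 1=0 G3=G4&G1=0&0=0 G4=0(const) -> 00000
Step 2: G0=(0+0>=1)=0 G1=G0&G2=0&0=0 G2=NOT G0=NOT 0=1 G3=G4&G1=0&0=0 G4=0(const) -> 00100
Step 3: G0=(0+0>=1)=0 G1=G0&G2=0&1=0 G2=NOT G0=NOT 0=1 G3=G4&G1=0&0=0 G4=0(const) -> 00100
State from step 3 equals state from step 2 -> cycle length 1

Answer: 1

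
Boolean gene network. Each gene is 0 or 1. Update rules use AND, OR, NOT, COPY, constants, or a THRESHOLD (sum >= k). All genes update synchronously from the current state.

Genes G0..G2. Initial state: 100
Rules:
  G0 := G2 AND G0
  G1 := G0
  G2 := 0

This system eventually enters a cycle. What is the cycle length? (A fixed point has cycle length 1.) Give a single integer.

Answer: 1

Derivation:
Step 0: 100
Step 1: G0=G2&G0=0&1=0 G1=G0=1 G2=0(const) -> 010
Step 2: G0=G2&G0=0&0=0 G1=G0=0 G2=0(const) -> 000
Step 3: G0=G2&G0=0&0=0 G1=G0=0 G2=0(const) -> 000
State from step 3 equals state from step 2 -> cycle length 1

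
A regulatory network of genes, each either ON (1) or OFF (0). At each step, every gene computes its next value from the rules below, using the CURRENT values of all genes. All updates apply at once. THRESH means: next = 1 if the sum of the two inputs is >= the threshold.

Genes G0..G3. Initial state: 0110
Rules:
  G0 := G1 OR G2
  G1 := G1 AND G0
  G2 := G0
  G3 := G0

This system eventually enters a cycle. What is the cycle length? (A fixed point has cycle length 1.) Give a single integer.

Answer: 2

Derivation:
Step 0: 0110
Step 1: G0=G1|G2=1|1=1 G1=G1&G0=1&0=0 G2=G0=0 G3=G0=0 -> 1000
Step 2: G0=G1|G2=0|0=0 G1=G1&G0=0&1=0 G2=G0=1 G3=G0=1 -> 0011
Step 3: G0=G1|G2=0|1=1 G1=G1&G0=0&0=0 G2=G0=0 G3=G0=0 -> 1000
State from step 3 equals state from step 1 -> cycle length 2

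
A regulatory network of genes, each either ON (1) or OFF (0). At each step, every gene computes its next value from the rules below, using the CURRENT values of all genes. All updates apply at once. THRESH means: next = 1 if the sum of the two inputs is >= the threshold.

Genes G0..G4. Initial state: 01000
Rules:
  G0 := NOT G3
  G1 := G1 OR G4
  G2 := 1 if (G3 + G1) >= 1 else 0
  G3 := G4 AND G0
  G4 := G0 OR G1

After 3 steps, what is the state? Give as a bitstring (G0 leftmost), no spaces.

Step 1: G0=NOT G3=NOT 0=1 G1=G1|G4=1|0=1 G2=(0+1>=1)=1 G3=G4&G0=0&0=0 G4=G0|G1=0|1=1 -> 11101
Step 2: G0=NOT G3=NOT 0=1 G1=G1|G4=1|1=1 G2=(0+1>=1)=1 G3=G4&G0=1&1=1 G4=G0|G1=1|1=1 -> 11111
Step 3: G0=NOT G3=NOT 1=0 G1=G1|G4=1|1=1 G2=(1+1>=1)=1 G3=G4&G0=1&1=1 G4=G0|G1=1|1=1 -> 01111

01111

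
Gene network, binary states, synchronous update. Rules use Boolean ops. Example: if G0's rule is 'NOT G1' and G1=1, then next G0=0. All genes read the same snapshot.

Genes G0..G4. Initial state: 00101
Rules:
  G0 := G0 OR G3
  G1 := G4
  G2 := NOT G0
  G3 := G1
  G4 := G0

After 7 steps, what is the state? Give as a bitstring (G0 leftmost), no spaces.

Step 1: G0=G0|G3=0|0=0 G1=G4=1 G2=NOT G0=NOT 0=1 G3=G1=0 G4=G0=0 -> 01100
Step 2: G0=G0|G3=0|0=0 G1=G4=0 G2=NOT G0=NOT 0=1 G3=G1=1 G4=G0=0 -> 00110
Step 3: G0=G0|G3=0|1=1 G1=G4=0 G2=NOT G0=NOT 0=1 G3=G1=0 G4=G0=0 -> 10100
Step 4: G0=G0|G3=1|0=1 G1=G4=0 G2=NOT G0=NOT 1=0 G3=G1=0 G4=G0=1 -> 10001
Step 5: G0=G0|G3=1|0=1 G1=G4=1 G2=NOT G0=NOT 1=0 G3=G1=0 G4=G0=1 -> 11001
Step 6: G0=G0|G3=1|0=1 G1=G4=1 G2=NOT G0=NOT 1=0 G3=G1=1 G4=G0=1 -> 11011
Step 7: G0=G0|G3=1|1=1 G1=G4=1 G2=NOT G0=NOT 1=0 G3=G1=1 G4=G0=1 -> 11011

11011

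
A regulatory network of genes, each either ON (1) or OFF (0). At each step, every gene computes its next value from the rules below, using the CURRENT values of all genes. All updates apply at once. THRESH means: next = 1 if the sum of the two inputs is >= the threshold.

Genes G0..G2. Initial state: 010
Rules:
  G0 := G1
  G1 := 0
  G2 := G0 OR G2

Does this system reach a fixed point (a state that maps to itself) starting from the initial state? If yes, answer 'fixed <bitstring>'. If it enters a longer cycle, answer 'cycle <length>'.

Step 0: 010
Step 1: G0=G1=1 G1=0(const) G2=G0|G2=0|0=0 -> 100
Step 2: G0=G1=0 G1=0(const) G2=G0|G2=1|0=1 -> 001
Step 3: G0=G1=0 G1=0(const) G2=G0|G2=0|1=1 -> 001
Fixed point reached at step 2: 001

Answer: fixed 001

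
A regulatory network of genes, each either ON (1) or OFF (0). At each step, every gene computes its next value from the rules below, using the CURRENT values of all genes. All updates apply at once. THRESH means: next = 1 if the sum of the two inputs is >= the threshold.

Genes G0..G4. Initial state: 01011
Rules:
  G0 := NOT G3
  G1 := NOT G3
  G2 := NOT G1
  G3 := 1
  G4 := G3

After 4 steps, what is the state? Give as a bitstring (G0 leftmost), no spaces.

Step 1: G0=NOT G3=NOT 1=0 G1=NOT G3=NOT 1=0 G2=NOT G1=NOT 1=0 G3=1(const) G4=G3=1 -> 00011
Step 2: G0=NOT G3=NOT 1=0 G1=NOT G3=NOT 1=0 G2=NOT G1=NOT 0=1 G3=1(const) G4=G3=1 -> 00111
Step 3: G0=NOT G3=NOT 1=0 G1=NOT G3=NOT 1=0 G2=NOT G1=NOT 0=1 G3=1(const) G4=G3=1 -> 00111
Step 4: G0=NOT G3=NOT 1=0 G1=NOT G3=NOT 1=0 G2=NOT G1=NOT 0=1 G3=1(const) G4=G3=1 -> 00111

00111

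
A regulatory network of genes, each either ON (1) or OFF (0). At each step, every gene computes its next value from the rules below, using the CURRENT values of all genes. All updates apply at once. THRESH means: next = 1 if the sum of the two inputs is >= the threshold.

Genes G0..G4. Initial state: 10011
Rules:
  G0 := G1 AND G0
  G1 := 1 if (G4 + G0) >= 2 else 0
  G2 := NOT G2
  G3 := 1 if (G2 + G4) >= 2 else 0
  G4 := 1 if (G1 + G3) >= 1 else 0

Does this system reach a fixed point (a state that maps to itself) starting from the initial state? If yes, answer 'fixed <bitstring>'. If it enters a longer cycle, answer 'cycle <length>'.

Answer: cycle 2

Derivation:
Step 0: 10011
Step 1: G0=G1&G0=0&1=0 G1=(1+1>=2)=1 G2=NOT G2=NOT 0=1 G3=(0+1>=2)=0 G4=(0+1>=1)=1 -> 01101
Step 2: G0=G1&G0=1&0=0 G1=(1+0>=2)=0 G2=NOT G2=NOT 1=0 G3=(1+1>=2)=1 G4=(1+0>=1)=1 -> 00011
Step 3: G0=G1&G0=0&0=0 G1=(1+0>=2)=0 G2=NOT G2=NOT 0=1 G3=(0+1>=2)=0 G4=(0+1>=1)=1 -> 00101
Step 4: G0=G1&G0=0&0=0 G1=(1+0>=2)=0 G2=NOT G2=NOT 1=0 G3=(1+1>=2)=1 G4=(0+0>=1)=0 -> 00010
Step 5: G0=G1&G0=0&0=0 G1=(0+0>=2)=0 G2=NOT G2=NOT 0=1 G3=(0+0>=2)=0 G4=(0+1>=1)=1 -> 00101
Cycle of length 2 starting at step 3 -> no fixed point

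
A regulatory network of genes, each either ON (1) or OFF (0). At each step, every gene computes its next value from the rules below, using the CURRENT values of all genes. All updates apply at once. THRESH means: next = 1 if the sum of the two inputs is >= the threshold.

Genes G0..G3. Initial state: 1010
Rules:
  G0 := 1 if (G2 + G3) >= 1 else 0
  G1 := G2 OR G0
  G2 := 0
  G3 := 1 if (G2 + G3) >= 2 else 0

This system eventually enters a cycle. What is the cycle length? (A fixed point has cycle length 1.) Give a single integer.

Answer: 1

Derivation:
Step 0: 1010
Step 1: G0=(1+0>=1)=1 G1=G2|G0=1|1=1 G2=0(const) G3=(1+0>=2)=0 -> 1100
Step 2: G0=(0+0>=1)=0 G1=G2|G0=0|1=1 G2=0(const) G3=(0+0>=2)=0 -> 0100
Step 3: G0=(0+0>=1)=0 G1=G2|G0=0|0=0 G2=0(const) G3=(0+0>=2)=0 -> 0000
Step 4: G0=(0+0>=1)=0 G1=G2|G0=0|0=0 G2=0(const) G3=(0+0>=2)=0 -> 0000
State from step 4 equals state from step 3 -> cycle length 1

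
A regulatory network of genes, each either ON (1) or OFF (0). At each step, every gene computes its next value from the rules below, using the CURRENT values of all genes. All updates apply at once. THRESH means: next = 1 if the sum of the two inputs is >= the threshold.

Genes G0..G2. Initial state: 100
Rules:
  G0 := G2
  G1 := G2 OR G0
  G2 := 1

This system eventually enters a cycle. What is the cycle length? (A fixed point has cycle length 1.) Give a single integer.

Step 0: 100
Step 1: G0=G2=0 G1=G2|G0=0|1=1 G2=1(const) -> 011
Step 2: G0=G2=1 G1=G2|G0=1|0=1 G2=1(const) -> 111
Step 3: G0=G2=1 G1=G2|G0=1|1=1 G2=1(const) -> 111
State from step 3 equals state from step 2 -> cycle length 1

Answer: 1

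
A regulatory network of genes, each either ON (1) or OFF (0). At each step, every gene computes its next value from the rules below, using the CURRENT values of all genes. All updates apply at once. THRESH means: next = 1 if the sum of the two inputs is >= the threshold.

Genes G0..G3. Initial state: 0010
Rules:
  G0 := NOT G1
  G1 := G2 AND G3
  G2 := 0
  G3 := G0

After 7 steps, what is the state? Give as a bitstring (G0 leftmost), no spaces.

Step 1: G0=NOT G1=NOT 0=1 G1=G2&G3=1&0=0 G2=0(const) G3=G0=0 -> 1000
Step 2: G0=NOT G1=NOT 0=1 G1=G2&G3=0&0=0 G2=0(const) G3=G0=1 -> 1001
Step 3: G0=NOT G1=NOT 0=1 G1=G2&G3=0&1=0 G2=0(const) G3=G0=1 -> 1001
Step 4: G0=NOT G1=NOT 0=1 G1=G2&G3=0&1=0 G2=0(const) G3=G0=1 -> 1001
Step 5: G0=NOT G1=NOT 0=1 G1=G2&G3=0&1=0 G2=0(const) G3=G0=1 -> 1001
Step 6: G0=NOT G1=NOT 0=1 G1=G2&G3=0&1=0 G2=0(const) G3=G0=1 -> 1001
Step 7: G0=NOT G1=NOT 0=1 G1=G2&G3=0&1=0 G2=0(const) G3=G0=1 -> 1001

1001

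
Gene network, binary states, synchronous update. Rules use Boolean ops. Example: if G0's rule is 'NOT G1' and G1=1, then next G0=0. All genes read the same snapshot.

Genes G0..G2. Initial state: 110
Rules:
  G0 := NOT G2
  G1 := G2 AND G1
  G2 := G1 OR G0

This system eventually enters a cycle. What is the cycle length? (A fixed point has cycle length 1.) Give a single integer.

Step 0: 110
Step 1: G0=NOT G2=NOT 0=1 G1=G2&G1=0&1=0 G2=G1|G0=1|1=1 -> 101
Step 2: G0=NOT G2=NOT 1=0 G1=G2&G1=1&0=0 G2=G1|G0=0|1=1 -> 001
Step 3: G0=NOT G2=NOT 1=0 G1=G2&G1=1&0=0 G2=G1|G0=0|0=0 -> 000
Step 4: G0=NOT G2=NOT 0=1 G1=G2&G1=0&0=0 G2=G1|G0=0|0=0 -> 100
Step 5: G0=NOT G2=NOT 0=1 G1=G2&G1=0&0=0 G2=G1|G0=0|1=1 -> 101
State from step 5 equals state from step 1 -> cycle length 4

Answer: 4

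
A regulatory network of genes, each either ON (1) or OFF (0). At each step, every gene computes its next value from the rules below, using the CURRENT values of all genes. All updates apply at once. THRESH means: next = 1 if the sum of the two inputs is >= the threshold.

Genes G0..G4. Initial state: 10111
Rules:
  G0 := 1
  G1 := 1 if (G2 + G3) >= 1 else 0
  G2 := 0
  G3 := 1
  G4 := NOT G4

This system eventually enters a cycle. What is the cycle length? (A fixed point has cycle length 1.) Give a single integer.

Answer: 2

Derivation:
Step 0: 10111
Step 1: G0=1(const) G1=(1+1>=1)=1 G2=0(const) G3=1(const) G4=NOT G4=NOT 1=0 -> 11010
Step 2: G0=1(const) G1=(0+1>=1)=1 G2=0(const) G3=1(const) G4=NOT G4=NOT 0=1 -> 11011
Step 3: G0=1(const) G1=(0+1>=1)=1 G2=0(const) G3=1(const) G4=NOT G4=NOT 1=0 -> 11010
State from step 3 equals state from step 1 -> cycle length 2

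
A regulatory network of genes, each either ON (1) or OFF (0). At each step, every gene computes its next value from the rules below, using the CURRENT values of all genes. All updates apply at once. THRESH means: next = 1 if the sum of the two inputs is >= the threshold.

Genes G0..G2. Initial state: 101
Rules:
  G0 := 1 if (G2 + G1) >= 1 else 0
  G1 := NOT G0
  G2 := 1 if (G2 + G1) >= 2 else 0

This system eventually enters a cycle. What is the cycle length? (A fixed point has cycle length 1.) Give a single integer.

Answer: 4

Derivation:
Step 0: 101
Step 1: G0=(1+0>=1)=1 G1=NOT G0=NOT 1=0 G2=(1+0>=2)=0 -> 100
Step 2: G0=(0+0>=1)=0 G1=NOT G0=NOT 1=0 G2=(0+0>=2)=0 -> 000
Step 3: G0=(0+0>=1)=0 G1=NOT G0=NOT 0=1 G2=(0+0>=2)=0 -> 010
Step 4: G0=(0+1>=1)=1 G1=NOT G0=NOT 0=1 G2=(0+1>=2)=0 -> 110
Step 5: G0=(0+1>=1)=1 G1=NOT G0=NOT 1=0 G2=(0+1>=2)=0 -> 100
State from step 5 equals state from step 1 -> cycle length 4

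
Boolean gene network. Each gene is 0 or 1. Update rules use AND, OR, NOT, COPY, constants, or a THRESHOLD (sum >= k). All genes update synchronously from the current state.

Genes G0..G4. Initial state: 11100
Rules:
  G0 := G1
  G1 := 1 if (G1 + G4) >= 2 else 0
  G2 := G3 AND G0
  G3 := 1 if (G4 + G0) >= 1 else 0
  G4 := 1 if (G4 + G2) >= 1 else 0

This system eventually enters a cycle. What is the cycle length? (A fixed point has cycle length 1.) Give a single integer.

Step 0: 11100
Step 1: G0=G1=1 G1=(1+0>=2)=0 G2=G3&G0=0&1=0 G3=(0+1>=1)=1 G4=(0+1>=1)=1 -> 10011
Step 2: G0=G1=0 G1=(0+1>=2)=0 G2=G3&G0=1&1=1 G3=(1+1>=1)=1 G4=(1+0>=1)=1 -> 00111
Step 3: G0=G1=0 G1=(0+1>=2)=0 G2=G3&G0=1&0=0 G3=(1+0>=1)=1 G4=(1+1>=1)=1 -> 00011
Step 4: G0=G1=0 G1=(0+1>=2)=0 G2=G3&G0=1&0=0 G3=(1+0>=1)=1 G4=(1+0>=1)=1 -> 00011
State from step 4 equals state from step 3 -> cycle length 1

Answer: 1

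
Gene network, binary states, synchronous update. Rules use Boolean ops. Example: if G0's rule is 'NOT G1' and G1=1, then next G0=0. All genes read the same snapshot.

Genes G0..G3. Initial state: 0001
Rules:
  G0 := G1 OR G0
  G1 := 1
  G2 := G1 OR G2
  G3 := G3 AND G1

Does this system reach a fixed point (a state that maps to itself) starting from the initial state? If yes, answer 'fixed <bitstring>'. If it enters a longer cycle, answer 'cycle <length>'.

Answer: fixed 1110

Derivation:
Step 0: 0001
Step 1: G0=G1|G0=0|0=0 G1=1(const) G2=G1|G2=0|0=0 G3=G3&G1=1&0=0 -> 0100
Step 2: G0=G1|G0=1|0=1 G1=1(const) G2=G1|G2=1|0=1 G3=G3&G1=0&1=0 -> 1110
Step 3: G0=G1|G0=1|1=1 G1=1(const) G2=G1|G2=1|1=1 G3=G3&G1=0&1=0 -> 1110
Fixed point reached at step 2: 1110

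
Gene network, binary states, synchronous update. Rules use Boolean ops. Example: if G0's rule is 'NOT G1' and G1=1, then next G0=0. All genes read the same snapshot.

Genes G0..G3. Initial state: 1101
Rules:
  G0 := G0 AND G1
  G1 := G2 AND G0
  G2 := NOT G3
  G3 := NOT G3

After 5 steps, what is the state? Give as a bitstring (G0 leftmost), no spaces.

Step 1: G0=G0&G1=1&1=1 G1=G2&G0=0&1=0 G2=NOT G3=NOT 1=0 G3=NOT G3=NOT 1=0 -> 1000
Step 2: G0=G0&G1=1&0=0 G1=G2&G0=0&1=0 G2=NOT G3=NOT 0=1 G3=NOT G3=NOT 0=1 -> 0011
Step 3: G0=G0&G1=0&0=0 G1=G2&G0=1&0=0 G2=NOT G3=NOT 1=0 G3=NOT G3=NOT 1=0 -> 0000
Step 4: G0=G0&G1=0&0=0 G1=G2&G0=0&0=0 G2=NOT G3=NOT 0=1 G3=NOT G3=NOT 0=1 -> 0011
Step 5: G0=G0&G1=0&0=0 G1=G2&G0=1&0=0 G2=NOT G3=NOT 1=0 G3=NOT G3=NOT 1=0 -> 0000

0000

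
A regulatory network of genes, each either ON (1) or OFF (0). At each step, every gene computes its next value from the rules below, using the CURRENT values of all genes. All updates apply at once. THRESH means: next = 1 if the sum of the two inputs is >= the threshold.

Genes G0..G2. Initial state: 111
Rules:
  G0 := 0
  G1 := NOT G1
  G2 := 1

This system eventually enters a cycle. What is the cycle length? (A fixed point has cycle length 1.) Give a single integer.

Answer: 2

Derivation:
Step 0: 111
Step 1: G0=0(const) G1=NOT G1=NOT 1=0 G2=1(const) -> 001
Step 2: G0=0(const) G1=NOT G1=NOT 0=1 G2=1(const) -> 011
Step 3: G0=0(const) G1=NOT G1=NOT 1=0 G2=1(const) -> 001
State from step 3 equals state from step 1 -> cycle length 2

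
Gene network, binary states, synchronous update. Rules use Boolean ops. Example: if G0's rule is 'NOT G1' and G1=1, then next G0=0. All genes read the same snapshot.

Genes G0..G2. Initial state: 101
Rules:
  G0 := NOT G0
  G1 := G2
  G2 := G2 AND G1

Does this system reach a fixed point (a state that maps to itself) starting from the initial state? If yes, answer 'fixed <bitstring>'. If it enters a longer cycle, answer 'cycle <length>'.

Answer: cycle 2

Derivation:
Step 0: 101
Step 1: G0=NOT G0=NOT 1=0 G1=G2=1 G2=G2&G1=1&0=0 -> 010
Step 2: G0=NOT G0=NOT 0=1 G1=G2=0 G2=G2&G1=0&1=0 -> 100
Step 3: G0=NOT G0=NOT 1=0 G1=G2=0 G2=G2&G1=0&0=0 -> 000
Step 4: G0=NOT G0=NOT 0=1 G1=G2=0 G2=G2&G1=0&0=0 -> 100
Cycle of length 2 starting at step 2 -> no fixed point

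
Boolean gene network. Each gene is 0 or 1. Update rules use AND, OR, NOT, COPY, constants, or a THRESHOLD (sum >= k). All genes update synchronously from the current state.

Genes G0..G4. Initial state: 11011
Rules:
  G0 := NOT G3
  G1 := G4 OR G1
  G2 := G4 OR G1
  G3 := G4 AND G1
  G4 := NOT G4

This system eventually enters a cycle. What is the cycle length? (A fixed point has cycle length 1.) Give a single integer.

Step 0: 11011
Step 1: G0=NOT G3=NOT 1=0 G1=G4|G1=1|1=1 G2=G4|G1=1|1=1 G3=G4&G1=1&1=1 G4=NOT G4=NOT 1=0 -> 01110
Step 2: G0=NOT G3=NOT 1=0 G1=G4|G1=0|1=1 G2=G4|G1=0|1=1 G3=G4&G1=0&1=0 G4=NOT G4=NOT 0=1 -> 01101
Step 3: G0=NOT G3=NOT 0=1 G1=G4|G1=1|1=1 G2=G4|G1=1|1=1 G3=G4&G1=1&1=1 G4=NOT G4=NOT 1=0 -> 11110
Step 4: G0=NOT G3=NOT 1=0 G1=G4|G1=0|1=1 G2=G4|G1=0|1=1 G3=G4&G1=0&1=0 G4=NOT G4=NOT 0=1 -> 01101
State from step 4 equals state from step 2 -> cycle length 2

Answer: 2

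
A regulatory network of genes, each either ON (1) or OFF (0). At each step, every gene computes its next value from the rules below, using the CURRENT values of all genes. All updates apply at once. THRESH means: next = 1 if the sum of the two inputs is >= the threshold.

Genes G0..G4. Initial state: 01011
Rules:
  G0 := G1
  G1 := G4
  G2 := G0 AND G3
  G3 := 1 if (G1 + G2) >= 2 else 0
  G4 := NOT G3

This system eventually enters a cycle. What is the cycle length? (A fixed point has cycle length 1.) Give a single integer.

Answer: 1

Derivation:
Step 0: 01011
Step 1: G0=G1=1 G1=G4=1 G2=G0&G3=0&1=0 G3=(1+0>=2)=0 G4=NOT G3=NOT 1=0 -> 11000
Step 2: G0=G1=1 G1=G4=0 G2=G0&G3=1&0=0 G3=(1+0>=2)=0 G4=NOT G3=NOT 0=1 -> 10001
Step 3: G0=G1=0 G1=G4=1 G2=G0&G3=1&0=0 G3=(0+0>=2)=0 G4=NOT G3=NOT 0=1 -> 01001
Step 4: G0=G1=1 G1=G4=1 G2=G0&G3=0&0=0 G3=(1+0>=2)=0 G4=NOT G3=NOT 0=1 -> 11001
Step 5: G0=G1=1 G1=G4=1 G2=G0&G3=1&0=0 G3=(1+0>=2)=0 G4=NOT G3=NOT 0=1 -> 11001
State from step 5 equals state from step 4 -> cycle length 1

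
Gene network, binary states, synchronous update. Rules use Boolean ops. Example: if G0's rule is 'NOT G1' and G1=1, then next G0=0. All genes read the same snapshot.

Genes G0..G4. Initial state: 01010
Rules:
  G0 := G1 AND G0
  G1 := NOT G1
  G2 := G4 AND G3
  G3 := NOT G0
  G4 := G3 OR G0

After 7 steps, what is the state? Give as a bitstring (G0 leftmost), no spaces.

Step 1: G0=G1&G0=1&0=0 G1=NOT G1=NOT 1=0 G2=G4&G3=0&1=0 G3=NOT G0=NOT 0=1 G4=G3|G0=1|0=1 -> 00011
Step 2: G0=G1&G0=0&0=0 G1=NOT G1=NOT 0=1 G2=G4&G3=1&1=1 G3=NOT G0=NOT 0=1 G4=G3|G0=1|0=1 -> 01111
Step 3: G0=G1&G0=1&0=0 G1=NOT G1=NOT 1=0 G2=G4&G3=1&1=1 G3=NOT G0=NOT 0=1 G4=G3|G0=1|0=1 -> 00111
Step 4: G0=G1&G0=0&0=0 G1=NOT G1=NOT 0=1 G2=G4&G3=1&1=1 G3=NOT G0=NOT 0=1 G4=G3|G0=1|0=1 -> 01111
Step 5: G0=G1&G0=1&0=0 G1=NOT G1=NOT 1=0 G2=G4&G3=1&1=1 G3=NOT G0=NOT 0=1 G4=G3|G0=1|0=1 -> 00111
Step 6: G0=G1&G0=0&0=0 G1=NOT G1=NOT 0=1 G2=G4&G3=1&1=1 G3=NOT G0=NOT 0=1 G4=G3|G0=1|0=1 -> 01111
Step 7: G0=G1&G0=1&0=0 G1=NOT G1=NOT 1=0 G2=G4&G3=1&1=1 G3=NOT G0=NOT 0=1 G4=G3|G0=1|0=1 -> 00111

00111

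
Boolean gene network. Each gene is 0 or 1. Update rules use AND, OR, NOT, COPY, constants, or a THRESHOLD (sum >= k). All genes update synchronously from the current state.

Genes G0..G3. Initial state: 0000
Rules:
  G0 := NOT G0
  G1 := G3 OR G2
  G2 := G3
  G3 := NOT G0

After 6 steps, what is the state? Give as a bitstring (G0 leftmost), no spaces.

Step 1: G0=NOT G0=NOT 0=1 G1=G3|G2=0|0=0 G2=G3=0 G3=NOT G0=NOT 0=1 -> 1001
Step 2: G0=NOT G0=NOT 1=0 G1=G3|G2=1|0=1 G2=G3=1 G3=NOT G0=NOT 1=0 -> 0110
Step 3: G0=NOT G0=NOT 0=1 G1=G3|G2=0|1=1 G2=G3=0 G3=NOT G0=NOT 0=1 -> 1101
Step 4: G0=NOT G0=NOT 1=0 G1=G3|G2=1|0=1 G2=G3=1 G3=NOT G0=NOT 1=0 -> 0110
Step 5: G0=NOT G0=NOT 0=1 G1=G3|G2=0|1=1 G2=G3=0 G3=NOT G0=NOT 0=1 -> 1101
Step 6: G0=NOT G0=NOT 1=0 G1=G3|G2=1|0=1 G2=G3=1 G3=NOT G0=NOT 1=0 -> 0110

0110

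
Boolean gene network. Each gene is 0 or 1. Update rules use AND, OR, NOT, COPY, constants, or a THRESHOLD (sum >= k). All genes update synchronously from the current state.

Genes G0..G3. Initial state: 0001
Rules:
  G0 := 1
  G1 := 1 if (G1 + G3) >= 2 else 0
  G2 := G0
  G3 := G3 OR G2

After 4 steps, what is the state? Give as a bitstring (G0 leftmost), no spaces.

Step 1: G0=1(const) G1=(0+1>=2)=0 G2=G0=0 G3=G3|G2=1|0=1 -> 1001
Step 2: G0=1(const) G1=(0+1>=2)=0 G2=G0=1 G3=G3|G2=1|0=1 -> 1011
Step 3: G0=1(const) G1=(0+1>=2)=0 G2=G0=1 G3=G3|G2=1|1=1 -> 1011
Step 4: G0=1(const) G1=(0+1>=2)=0 G2=G0=1 G3=G3|G2=1|1=1 -> 1011

1011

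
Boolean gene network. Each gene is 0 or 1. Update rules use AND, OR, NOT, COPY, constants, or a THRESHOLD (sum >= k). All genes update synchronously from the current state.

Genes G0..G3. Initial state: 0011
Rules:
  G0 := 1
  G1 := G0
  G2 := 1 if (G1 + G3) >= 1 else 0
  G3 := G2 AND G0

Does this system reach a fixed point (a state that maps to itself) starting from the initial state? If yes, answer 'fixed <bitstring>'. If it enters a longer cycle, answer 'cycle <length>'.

Answer: fixed 1111

Derivation:
Step 0: 0011
Step 1: G0=1(const) G1=G0=0 G2=(0+1>=1)=1 G3=G2&G0=1&0=0 -> 1010
Step 2: G0=1(const) G1=G0=1 G2=(0+0>=1)=0 G3=G2&G0=1&1=1 -> 1101
Step 3: G0=1(const) G1=G0=1 G2=(1+1>=1)=1 G3=G2&G0=0&1=0 -> 1110
Step 4: G0=1(const) G1=G0=1 G2=(1+0>=1)=1 G3=G2&G0=1&1=1 -> 1111
Step 5: G0=1(const) G1=G0=1 G2=(1+1>=1)=1 G3=G2&G0=1&1=1 -> 1111
Fixed point reached at step 4: 1111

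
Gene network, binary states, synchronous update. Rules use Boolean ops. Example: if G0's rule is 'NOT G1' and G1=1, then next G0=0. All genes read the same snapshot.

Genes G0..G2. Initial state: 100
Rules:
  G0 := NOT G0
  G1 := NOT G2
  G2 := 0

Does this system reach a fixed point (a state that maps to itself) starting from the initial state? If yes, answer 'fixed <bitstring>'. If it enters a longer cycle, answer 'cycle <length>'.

Answer: cycle 2

Derivation:
Step 0: 100
Step 1: G0=NOT G0=NOT 1=0 G1=NOT G2=NOT 0=1 G2=0(const) -> 010
Step 2: G0=NOT G0=NOT 0=1 G1=NOT G2=NOT 0=1 G2=0(const) -> 110
Step 3: G0=NOT G0=NOT 1=0 G1=NOT G2=NOT 0=1 G2=0(const) -> 010
Cycle of length 2 starting at step 1 -> no fixed point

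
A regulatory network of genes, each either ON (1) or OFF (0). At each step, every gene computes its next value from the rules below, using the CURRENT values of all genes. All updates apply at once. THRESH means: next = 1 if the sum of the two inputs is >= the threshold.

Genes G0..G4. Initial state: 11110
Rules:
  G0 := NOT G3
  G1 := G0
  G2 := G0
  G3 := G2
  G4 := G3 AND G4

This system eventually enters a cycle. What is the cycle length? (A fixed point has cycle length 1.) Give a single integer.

Step 0: 11110
Step 1: G0=NOT G3=NOT 1=0 G1=G0=1 G2=G0=1 G3=G2=1 G4=G3&G4=1&0=0 -> 01110
Step 2: G0=NOT G3=NOT 1=0 G1=G0=0 G2=G0=0 G3=G2=1 G4=G3&G4=1&0=0 -> 00010
Step 3: G0=NOT G3=NOT 1=0 G1=G0=0 G2=G0=0 G3=G2=0 G4=G3&G4=1&0=0 -> 00000
Step 4: G0=NOT G3=NOT 0=1 G1=G0=0 G2=G0=0 G3=G2=0 G4=G3&G4=0&0=0 -> 10000
Step 5: G0=NOT G3=NOT 0=1 G1=G0=1 G2=G0=1 G3=G2=0 G4=G3&G4=0&0=0 -> 11100
Step 6: G0=NOT G3=NOT 0=1 G1=G0=1 G2=G0=1 G3=G2=1 G4=G3&G4=0&0=0 -> 11110
State from step 6 equals state from step 0 -> cycle length 6

Answer: 6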